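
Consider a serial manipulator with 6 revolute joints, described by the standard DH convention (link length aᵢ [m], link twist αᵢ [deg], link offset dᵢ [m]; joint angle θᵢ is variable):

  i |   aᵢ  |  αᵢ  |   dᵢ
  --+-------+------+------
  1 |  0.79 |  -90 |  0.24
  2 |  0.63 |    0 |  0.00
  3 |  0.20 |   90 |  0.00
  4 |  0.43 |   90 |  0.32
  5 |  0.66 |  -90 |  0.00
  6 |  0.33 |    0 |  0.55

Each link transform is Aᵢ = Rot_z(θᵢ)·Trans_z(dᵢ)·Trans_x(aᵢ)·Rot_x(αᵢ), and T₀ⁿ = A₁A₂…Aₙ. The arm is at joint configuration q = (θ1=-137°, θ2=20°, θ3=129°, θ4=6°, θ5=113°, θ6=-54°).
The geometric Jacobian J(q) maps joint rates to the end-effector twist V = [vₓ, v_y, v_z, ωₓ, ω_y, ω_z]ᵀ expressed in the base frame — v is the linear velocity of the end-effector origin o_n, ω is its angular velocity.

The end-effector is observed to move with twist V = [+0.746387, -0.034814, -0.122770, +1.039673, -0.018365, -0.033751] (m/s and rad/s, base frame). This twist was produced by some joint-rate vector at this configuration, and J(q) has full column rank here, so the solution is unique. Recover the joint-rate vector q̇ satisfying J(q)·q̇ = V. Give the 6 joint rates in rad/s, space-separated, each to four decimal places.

o_n = [-1.6694, -1.1351, -0.6468]
J₁: ẑ×o_n = [1.1351, -1.6694, 0.0000], ω = ẑ
J2: z=[0.6820, -0.7314, 0.0000] o=[-0.5778, -0.5388, 0.2400] → [0.6485, 0.6048, -1.2051, 0.6820, -0.7314, 0.0000]
J3: z=[0.6820, -0.7314, 0.0000] o=[-1.0107, -0.9425, 0.0245] → [0.4909, 0.4578, -0.6131, 0.6820, -0.7314, 0.0000]
J4: z=[-0.3767, -0.3513, -0.8572] o=[-0.8854, -0.8256, -0.0785] → [-0.0657, 0.4580, -0.1588, -0.3767, -0.3513, -0.8572]
J5: z=[-0.6127, 0.7885, -0.0538] o=[-0.7072, -0.7209, -0.5730] → [-0.0804, 0.0066, 1.0125, -0.6127, 0.7885, -0.0538]
J6: z=[-0.4923, -0.3276, 0.8064] o=[-1.1152, -1.0645, -0.9617] → [-0.0462, -0.2919, -0.1468, -0.4923, -0.3276, 0.8064]
q̇ = J⁺·V = [0.2620, -0.0110, 0.8140, -0.4630, 0.1630, -0.8480]

0.2620 -0.0110 0.8140 -0.4630 0.1630 -0.8480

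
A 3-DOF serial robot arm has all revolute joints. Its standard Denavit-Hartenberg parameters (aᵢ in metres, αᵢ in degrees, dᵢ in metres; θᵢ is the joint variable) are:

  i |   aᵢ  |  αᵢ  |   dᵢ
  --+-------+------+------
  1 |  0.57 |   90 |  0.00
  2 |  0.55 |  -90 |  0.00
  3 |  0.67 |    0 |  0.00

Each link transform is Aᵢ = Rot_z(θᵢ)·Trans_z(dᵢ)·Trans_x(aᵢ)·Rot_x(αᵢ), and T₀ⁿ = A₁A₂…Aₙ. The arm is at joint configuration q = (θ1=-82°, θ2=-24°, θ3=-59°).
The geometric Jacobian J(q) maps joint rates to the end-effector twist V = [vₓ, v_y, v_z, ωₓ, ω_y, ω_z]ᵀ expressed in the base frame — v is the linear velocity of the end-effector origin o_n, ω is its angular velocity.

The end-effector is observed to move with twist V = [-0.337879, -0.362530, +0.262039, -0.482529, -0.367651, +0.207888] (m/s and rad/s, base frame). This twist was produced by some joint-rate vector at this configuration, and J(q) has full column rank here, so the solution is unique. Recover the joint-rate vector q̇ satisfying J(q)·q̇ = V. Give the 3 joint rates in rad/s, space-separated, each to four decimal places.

-0.4590 0.5290 0.7300

o_n = [-0.3756, -1.4541, -0.3641]
J₁: ẑ×o_n = [1.4541, -0.3756, 0.0000], ω = ẑ
J2: z=[-0.9903, -0.1392, 0.0000] o=[0.0793, -0.5645, 0.0000] → [0.0507, -0.3605, 0.8177, -0.9903, -0.1392, 0.0000]
J3: z=[0.0566, -0.4028, 0.9135] o=[0.1493, -1.0620, -0.2237] → [0.4147, -0.4715, -0.2336, 0.0566, -0.4028, 0.9135]
q̇ = J⁺·V = [-0.4590, 0.5290, 0.7300]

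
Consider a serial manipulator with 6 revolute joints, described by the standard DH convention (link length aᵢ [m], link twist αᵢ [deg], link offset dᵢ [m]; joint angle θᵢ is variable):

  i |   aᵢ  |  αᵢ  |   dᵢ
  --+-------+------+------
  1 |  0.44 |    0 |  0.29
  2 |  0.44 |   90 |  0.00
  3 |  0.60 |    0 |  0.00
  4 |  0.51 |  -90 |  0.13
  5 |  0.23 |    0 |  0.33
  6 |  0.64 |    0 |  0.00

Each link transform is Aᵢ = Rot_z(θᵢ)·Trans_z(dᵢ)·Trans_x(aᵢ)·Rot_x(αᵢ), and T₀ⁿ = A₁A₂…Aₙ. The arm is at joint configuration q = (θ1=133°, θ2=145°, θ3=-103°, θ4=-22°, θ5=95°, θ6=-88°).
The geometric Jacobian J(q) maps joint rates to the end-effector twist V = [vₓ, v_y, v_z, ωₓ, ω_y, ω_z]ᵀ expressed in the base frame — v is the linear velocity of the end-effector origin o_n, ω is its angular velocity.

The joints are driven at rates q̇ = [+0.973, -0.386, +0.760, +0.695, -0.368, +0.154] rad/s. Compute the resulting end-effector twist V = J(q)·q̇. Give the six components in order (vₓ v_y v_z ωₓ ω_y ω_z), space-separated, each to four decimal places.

o_n = [-0.1344, 0.4158, -1.4056]
J₁: ẑ×o_n = [-0.4158, -0.1344, 0.0000], ω = ẑ
J2: z=[0.0000, 0.0000, 1.0000] o=[-0.3001, 0.3218, 0.2900] → [-0.0940, 0.1657, 0.0000, 0.0000, 0.0000, 1.0000]
J3: z=[-0.9903, -0.1392, 0.0000] o=[-0.2388, -0.1139, 0.2900] → [0.2360, -1.6791, -0.5100, -0.9903, -0.1392, 0.0000]
J4: z=[-0.9903, -0.1392, 0.0000] o=[-0.2576, 0.0197, -0.2946] → [0.1546, -1.1002, -0.3751, -0.9903, -0.1392, 0.0000]
J5: z=[0.1140, -0.8112, -0.5736] o=[-0.4271, 0.2913, -0.7124] → [0.6337, -0.0888, 0.2516, 0.1140, -0.8112, -0.5736]
J6: z=[0.1140, -0.8112, -0.5736] o=[-0.1610, 0.0441, -0.8852] → [0.6353, 0.0441, 0.0639, 0.1140, -0.8112, -0.5736]
V = J·q̇ = [-0.2169, -2.1960, -0.7310, -1.4652, -0.0289, 0.7097]

-0.2169 -2.1960 -0.7310 -1.4652 -0.0289 0.7097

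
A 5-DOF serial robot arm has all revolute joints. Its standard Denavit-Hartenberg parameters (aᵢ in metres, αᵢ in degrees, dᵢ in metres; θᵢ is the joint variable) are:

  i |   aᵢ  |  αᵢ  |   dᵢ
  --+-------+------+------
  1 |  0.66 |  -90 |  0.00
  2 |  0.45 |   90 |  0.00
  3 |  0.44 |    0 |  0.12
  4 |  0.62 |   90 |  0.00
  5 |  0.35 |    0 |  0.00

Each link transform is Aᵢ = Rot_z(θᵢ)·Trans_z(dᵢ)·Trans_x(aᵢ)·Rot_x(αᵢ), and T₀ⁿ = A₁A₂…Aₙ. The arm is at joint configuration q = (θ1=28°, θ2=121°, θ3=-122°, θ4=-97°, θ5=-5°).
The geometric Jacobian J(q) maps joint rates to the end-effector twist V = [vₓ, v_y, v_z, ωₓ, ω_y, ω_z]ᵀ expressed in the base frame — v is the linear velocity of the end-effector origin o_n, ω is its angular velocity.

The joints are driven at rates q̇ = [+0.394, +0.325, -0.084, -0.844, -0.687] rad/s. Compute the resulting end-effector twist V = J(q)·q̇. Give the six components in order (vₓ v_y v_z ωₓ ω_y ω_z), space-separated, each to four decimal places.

o_n = [0.7832, 0.6842, 0.4133]
J₁: ẑ×o_n = [-0.6842, 0.7832, 0.0000], ω = ẑ
J2: z=[-0.4695, 0.8829, 0.0000] o=[0.5827, 0.3099, 0.0000] → [0.3649, 0.1940, -0.3528, -0.4695, 0.8829, 0.0000]
J3: z=[0.7568, 0.4024, -0.5150] o=[0.3781, 0.2010, -0.3857] → [0.5704, -0.8134, 0.2027, 0.7568, 0.4024, -0.5150]
J4: z=[0.7568, 0.4024, -0.5150] o=[0.7501, -0.0238, -0.2477] → [0.6306, -0.5173, 0.5225, 0.7568, 0.4024, -0.5150]
J5: z=[-0.6510, 0.5340, -0.5394] o=[0.7861, 0.4373, 0.1653] → [0.2657, 0.1630, -0.1593, -0.6510, 0.5340, -0.5394]
V = J·q̇ = [-0.9137, 0.7646, -0.4633, -0.4077, -0.4534, 1.2425]

-0.9137 0.7646 -0.4633 -0.4077 -0.4534 1.2425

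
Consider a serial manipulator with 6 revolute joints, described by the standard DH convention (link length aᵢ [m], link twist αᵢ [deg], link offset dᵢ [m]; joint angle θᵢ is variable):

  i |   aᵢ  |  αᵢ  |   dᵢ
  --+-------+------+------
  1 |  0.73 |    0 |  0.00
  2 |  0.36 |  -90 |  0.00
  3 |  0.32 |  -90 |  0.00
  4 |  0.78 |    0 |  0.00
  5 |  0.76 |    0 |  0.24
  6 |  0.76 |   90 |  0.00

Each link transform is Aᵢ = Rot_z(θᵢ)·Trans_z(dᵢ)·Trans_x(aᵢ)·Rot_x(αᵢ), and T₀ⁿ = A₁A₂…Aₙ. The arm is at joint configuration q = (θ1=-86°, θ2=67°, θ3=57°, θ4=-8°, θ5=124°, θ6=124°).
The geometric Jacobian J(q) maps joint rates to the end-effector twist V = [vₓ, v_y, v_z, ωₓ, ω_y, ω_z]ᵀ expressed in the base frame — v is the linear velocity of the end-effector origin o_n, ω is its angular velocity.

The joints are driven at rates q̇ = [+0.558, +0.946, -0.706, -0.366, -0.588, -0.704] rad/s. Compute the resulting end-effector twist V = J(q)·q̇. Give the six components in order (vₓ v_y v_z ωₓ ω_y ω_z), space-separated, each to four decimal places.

o_n = [0.4235, -0.7680, -0.4488]
J₁: ẑ×o_n = [0.7680, 0.4235, -0.0000], ω = ẑ
J2: z=[0.0000, 0.0000, 1.0000] o=[0.0509, -0.7282, 0.0000] → [0.0398, 0.3726, -0.0000, 0.0000, 0.0000, 1.0000]
J3: z=[0.3256, 0.9455, 0.0000] o=[0.3913, -0.8454, 0.0000] → [-0.4243, 0.1461, -0.0053, 0.3256, 0.9455, 0.0000]
J4: z=[-0.7930, 0.2730, -0.5446] o=[0.5561, -0.9022, -0.2684] → [0.0238, -0.0709, -0.0702, -0.7930, 0.2730, -0.5446]
J5: z=[-0.7930, 0.2730, -0.5446] o=[0.9892, -0.9365, -0.9162] → [0.2194, 0.6787, 0.0209, -0.7930, 0.2730, -0.5446]
J6: z=[-0.7930, 0.2730, -0.5446] o=[0.4049, -1.4578, -0.7675] → [0.4627, 0.2426, -0.5520, -0.7930, 0.2730, -0.5446]
V = J·q̇ = [0.3024, -0.0583, 0.4057, 1.0849, -1.1202, 2.4070]

0.3024 -0.0583 0.4057 1.0849 -1.1202 2.4070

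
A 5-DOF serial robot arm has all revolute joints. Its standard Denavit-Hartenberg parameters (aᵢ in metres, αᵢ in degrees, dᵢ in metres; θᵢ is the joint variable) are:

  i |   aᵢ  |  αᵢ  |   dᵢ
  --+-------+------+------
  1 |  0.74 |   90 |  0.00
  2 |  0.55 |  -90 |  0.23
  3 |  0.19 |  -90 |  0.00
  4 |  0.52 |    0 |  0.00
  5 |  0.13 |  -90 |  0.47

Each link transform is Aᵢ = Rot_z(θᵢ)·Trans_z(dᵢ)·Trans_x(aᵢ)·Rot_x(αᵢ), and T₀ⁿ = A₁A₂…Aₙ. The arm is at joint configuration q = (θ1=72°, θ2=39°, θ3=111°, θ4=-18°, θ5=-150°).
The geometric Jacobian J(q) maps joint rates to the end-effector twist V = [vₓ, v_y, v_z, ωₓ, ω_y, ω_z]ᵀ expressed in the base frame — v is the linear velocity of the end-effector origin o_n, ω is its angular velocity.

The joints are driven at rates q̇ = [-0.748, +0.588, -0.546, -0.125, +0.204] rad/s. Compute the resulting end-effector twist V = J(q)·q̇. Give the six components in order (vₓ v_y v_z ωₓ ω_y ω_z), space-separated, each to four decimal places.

0.1233 0.1148 0.0709 0.6746 0.0818 -1.2187

o_n = [0.0549, 0.5637, 0.0902]
J₁: ẑ×o_n = [-0.5637, 0.0549, 0.0000], ω = ẑ
J2: z=[0.9511, -0.3090, 0.0000] o=[0.2287, 0.7038, 0.0000] → [-0.0279, -0.0858, -0.1869, 0.9511, -0.3090, 0.0000]
J3: z=[-0.1945, -0.5985, 0.7771] o=[0.5795, 1.0392, 0.3461] → [0.5228, -0.4574, -0.2215, -0.1945, -0.5985, 0.7771]
J4: z=[0.1166, -0.8008, -0.5875] o=[0.3944, 1.0437, 0.3033] → [-0.1114, 0.2243, -0.3279, 0.1166, -0.8008, -0.5875]
J5: z=[0.1166, -0.8008, -0.5875] o=[-0.1185, 0.9592, 0.3166] → [-0.0511, -0.0755, 0.0927, 0.1166, -0.8008, -0.5875]
V = J·q̇ = [0.1233, 0.1148, 0.0709, 0.6746, 0.0818, -1.2187]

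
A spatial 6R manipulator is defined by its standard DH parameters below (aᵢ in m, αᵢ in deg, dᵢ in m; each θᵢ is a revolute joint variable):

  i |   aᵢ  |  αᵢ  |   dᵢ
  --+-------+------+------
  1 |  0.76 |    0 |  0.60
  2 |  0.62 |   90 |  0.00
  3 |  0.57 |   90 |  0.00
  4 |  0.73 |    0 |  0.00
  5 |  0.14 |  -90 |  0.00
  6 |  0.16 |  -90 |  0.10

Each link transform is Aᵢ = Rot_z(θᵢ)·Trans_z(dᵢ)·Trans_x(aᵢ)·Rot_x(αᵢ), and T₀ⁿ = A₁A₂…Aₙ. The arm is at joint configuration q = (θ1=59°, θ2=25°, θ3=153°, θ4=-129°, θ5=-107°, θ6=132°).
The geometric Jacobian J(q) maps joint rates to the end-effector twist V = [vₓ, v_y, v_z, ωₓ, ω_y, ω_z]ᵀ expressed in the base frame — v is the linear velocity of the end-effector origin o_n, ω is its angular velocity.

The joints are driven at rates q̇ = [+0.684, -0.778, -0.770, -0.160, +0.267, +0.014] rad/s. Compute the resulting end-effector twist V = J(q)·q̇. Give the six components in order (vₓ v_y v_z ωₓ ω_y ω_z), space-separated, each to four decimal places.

o_n = [-0.1429, 1.2684, 0.4983]
J₁: ẑ×o_n = [-1.2684, -0.1429, 0.0000], ω = ẑ
J2: z=[0.0000, 0.0000, 1.0000] o=[0.3914, 0.6514, 0.6000] → [-0.6170, -0.5344, 0.0000, 0.0000, 0.0000, 1.0000]
J3: z=[0.9945, -0.1045, 0.0000] o=[0.4562, 1.2681, 0.6000] → [0.0106, 0.1012, -0.0622, 0.9945, -0.1045, 0.0000]
J4: z=[0.0475, 0.4515, 0.8910] o=[0.4031, 0.7630, 0.8588] → [-0.6132, -0.4695, 0.2705, 0.0475, 0.4515, 0.8910]
J5: z=[0.0475, 0.4515, 0.8910] o=[-0.1183, 1.2293, 0.6502] → [-0.1034, -0.0148, 0.0130, 0.0475, 0.4515, 0.8910]
J6: z=[-0.4789, 0.7931, -0.3764] o=[0.0044, 1.2866, 0.6147] → [-0.0991, -0.0003, 0.1256, -0.4789, 0.7931, -0.3764]
V = J·q̇ = [-0.3267, 0.3112, 0.0099, -0.7674, 0.1399, -0.0039]

-0.3267 0.3112 0.0099 -0.7674 0.1399 -0.0039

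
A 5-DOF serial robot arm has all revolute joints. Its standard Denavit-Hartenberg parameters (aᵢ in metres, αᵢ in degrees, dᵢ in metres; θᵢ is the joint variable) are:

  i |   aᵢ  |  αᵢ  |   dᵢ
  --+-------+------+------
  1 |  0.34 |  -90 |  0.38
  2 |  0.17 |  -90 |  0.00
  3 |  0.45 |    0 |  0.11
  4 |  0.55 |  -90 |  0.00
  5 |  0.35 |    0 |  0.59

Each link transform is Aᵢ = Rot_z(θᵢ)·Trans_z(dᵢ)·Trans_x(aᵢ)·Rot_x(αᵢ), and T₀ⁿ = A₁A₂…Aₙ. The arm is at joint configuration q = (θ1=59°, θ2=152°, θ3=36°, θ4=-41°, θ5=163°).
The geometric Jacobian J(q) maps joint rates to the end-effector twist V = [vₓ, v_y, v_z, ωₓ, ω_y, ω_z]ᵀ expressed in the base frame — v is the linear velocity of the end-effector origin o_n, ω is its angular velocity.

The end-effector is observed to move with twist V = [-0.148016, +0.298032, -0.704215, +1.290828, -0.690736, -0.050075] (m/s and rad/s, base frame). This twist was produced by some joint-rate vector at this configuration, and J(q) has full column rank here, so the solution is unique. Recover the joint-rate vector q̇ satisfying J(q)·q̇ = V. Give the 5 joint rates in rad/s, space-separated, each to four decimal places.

o_n = [0.5239, -0.7464, 0.0112]
J₁: ẑ×o_n = [0.7464, 0.5239, -0.0000], ω = ẑ
J2: z=[-0.8572, 0.5150, 0.0000] o=[0.1751, 0.2914, 0.3800] → [-0.1899, -0.3161, 0.7099, -0.8572, 0.5150, 0.0000]
J3: z=[-0.2418, -0.4024, 0.8829] o=[0.0978, 0.1628, 0.3002] → [0.9190, 0.3064, 0.3913, -0.2418, -0.4024, 0.8829]
J4: z=[-0.2418, -0.4024, 0.8829] o=[0.1324, -0.2933, 0.2264] → [0.4867, 0.2937, 0.2671, -0.2418, -0.4024, 0.8829]
J5: z=[0.8143, -0.5790, -0.0409] o=[-0.1579, -0.6832, -0.0308] → [-0.0269, -0.0621, 0.3434, 0.8143, -0.5790, -0.0409]
q̇ = J⁺·V = [0.1740, -0.9940, -0.7890, 0.5570, 0.4700]

0.1740 -0.9940 -0.7890 0.5570 0.4700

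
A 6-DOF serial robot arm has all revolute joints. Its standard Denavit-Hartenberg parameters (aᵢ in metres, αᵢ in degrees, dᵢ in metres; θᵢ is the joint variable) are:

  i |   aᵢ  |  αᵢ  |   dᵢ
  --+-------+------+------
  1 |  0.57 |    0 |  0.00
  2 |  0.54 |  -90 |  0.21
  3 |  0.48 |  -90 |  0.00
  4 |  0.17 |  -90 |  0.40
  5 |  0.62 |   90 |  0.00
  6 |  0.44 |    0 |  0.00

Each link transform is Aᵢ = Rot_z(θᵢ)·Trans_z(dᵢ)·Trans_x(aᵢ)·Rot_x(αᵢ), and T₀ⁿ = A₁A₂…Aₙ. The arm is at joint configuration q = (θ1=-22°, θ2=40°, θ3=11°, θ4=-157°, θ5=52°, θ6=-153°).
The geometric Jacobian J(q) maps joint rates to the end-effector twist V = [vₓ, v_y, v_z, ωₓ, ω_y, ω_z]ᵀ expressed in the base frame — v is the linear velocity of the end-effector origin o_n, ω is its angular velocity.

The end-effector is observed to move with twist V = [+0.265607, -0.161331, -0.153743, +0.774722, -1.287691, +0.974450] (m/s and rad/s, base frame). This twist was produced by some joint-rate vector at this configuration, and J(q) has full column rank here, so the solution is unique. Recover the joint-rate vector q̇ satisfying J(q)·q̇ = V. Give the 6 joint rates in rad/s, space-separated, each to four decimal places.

o_n = [1.1300, -0.0839, -0.0285]
J₁: ẑ×o_n = [0.0839, 1.1300, -0.0000], ω = ẑ
J2: z=[0.0000, 0.0000, 1.0000] o=[0.5285, -0.2135, 0.0000] → [-0.1296, 0.6015, 0.0000, 0.0000, 0.0000, 1.0000]
J3: z=[-0.3090, 0.9511, 0.0000] o=[1.0421, -0.0467, 0.2100] → [-0.2268, -0.0737, -0.0721, -0.3090, 0.9511, 0.0000]
J4: z=[-0.1815, -0.0590, -0.9816] o=[1.4902, 0.0989, 0.1184] → [-0.1709, 0.3269, 0.0119, -0.1815, -0.0590, -0.9816]
J5: z=[0.0803, 0.9940, -0.0746] o=[1.2510, 0.0911, -0.2444] → [0.2015, -0.0083, 0.1062, 0.0803, 0.9940, -0.0746]
J6: z=[-0.8841, 0.0365, -0.4659] o=[0.9655, 0.1551, 0.3023] → [-0.1235, -0.3690, 0.2053, -0.8841, 0.0365, -0.4659]
q̇ = J⁺·V = [0.0740, -0.3160, -0.6240, -0.9300, -0.7340, -0.5340]

0.0740 -0.3160 -0.6240 -0.9300 -0.7340 -0.5340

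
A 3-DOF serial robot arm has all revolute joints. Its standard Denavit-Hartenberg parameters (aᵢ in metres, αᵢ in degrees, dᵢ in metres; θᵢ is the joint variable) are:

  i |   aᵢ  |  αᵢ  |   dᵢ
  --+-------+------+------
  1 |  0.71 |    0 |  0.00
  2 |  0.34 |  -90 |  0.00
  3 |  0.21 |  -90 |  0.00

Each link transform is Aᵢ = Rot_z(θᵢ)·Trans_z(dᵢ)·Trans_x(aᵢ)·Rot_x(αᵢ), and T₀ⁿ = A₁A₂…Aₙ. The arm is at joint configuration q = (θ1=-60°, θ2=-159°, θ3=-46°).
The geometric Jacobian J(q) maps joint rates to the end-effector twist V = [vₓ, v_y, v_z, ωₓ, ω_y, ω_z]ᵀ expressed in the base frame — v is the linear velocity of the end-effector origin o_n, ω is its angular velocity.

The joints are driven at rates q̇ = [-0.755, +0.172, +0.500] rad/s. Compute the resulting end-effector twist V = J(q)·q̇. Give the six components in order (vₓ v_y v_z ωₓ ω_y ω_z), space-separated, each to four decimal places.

-0.3447 -0.0004 -0.0729 -0.3147 -0.3886 -0.5830

o_n = [-0.0226, -0.3091, 0.1511]
J₁: ẑ×o_n = [0.3091, -0.0226, 0.0000], ω = ẑ
J2: z=[0.0000, 0.0000, 1.0000] o=[0.3550, -0.6149, 0.0000] → [-0.3058, -0.3776, 0.0000, 0.0000, 0.0000, 1.0000]
J3: z=[-0.6293, -0.7771, 0.0000] o=[0.0908, -0.4009, 0.0000] → [-0.1174, 0.0951, -0.1459, -0.6293, -0.7771, 0.0000]
V = J·q̇ = [-0.3447, -0.0004, -0.0729, -0.3147, -0.3886, -0.5830]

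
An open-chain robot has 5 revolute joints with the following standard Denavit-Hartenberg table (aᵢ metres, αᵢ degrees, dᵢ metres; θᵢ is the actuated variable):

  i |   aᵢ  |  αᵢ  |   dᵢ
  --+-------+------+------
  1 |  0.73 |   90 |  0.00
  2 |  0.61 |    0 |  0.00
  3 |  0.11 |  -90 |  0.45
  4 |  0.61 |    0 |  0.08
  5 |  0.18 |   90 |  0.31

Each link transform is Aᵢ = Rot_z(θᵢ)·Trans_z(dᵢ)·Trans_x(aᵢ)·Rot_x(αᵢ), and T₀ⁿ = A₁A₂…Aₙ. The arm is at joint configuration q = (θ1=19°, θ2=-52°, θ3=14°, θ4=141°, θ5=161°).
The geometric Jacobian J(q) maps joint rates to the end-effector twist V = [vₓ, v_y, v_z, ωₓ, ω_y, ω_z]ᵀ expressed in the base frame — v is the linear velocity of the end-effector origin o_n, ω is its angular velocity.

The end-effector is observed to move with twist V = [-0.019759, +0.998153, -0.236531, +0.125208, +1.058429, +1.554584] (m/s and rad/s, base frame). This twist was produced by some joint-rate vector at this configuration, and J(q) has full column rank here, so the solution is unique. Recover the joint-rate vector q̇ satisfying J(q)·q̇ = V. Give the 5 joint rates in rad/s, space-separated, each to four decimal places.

0.9620 -0.6510 -0.3090 0.4480 0.3040

o_n = [1.1434, 0.1623, -0.0080]
J₁: ẑ×o_n = [-0.1623, 1.1434, 0.0000], ω = ẑ
J2: z=[0.3256, -0.9455, 0.0000] o=[0.6902, 0.2377, 0.0000] → [0.0075, 0.0026, 0.4039, 0.3256, -0.9455, 0.0000]
J3: z=[0.3256, -0.9455, 0.0000] o=[1.0453, 0.3599, -0.4807] → [-0.4470, -0.1539, 0.0284, 0.3256, -0.9455, 0.0000]
J4: z=[0.5821, 0.2004, 0.7880] o=[1.2738, -0.0373, -0.5484] → [-0.0490, -0.4174, 0.1424, 0.5821, 0.2004, 0.7880]
J5: z=[0.5821, 0.2004, 0.7880] o=[0.8422, 0.2201, -0.1935] → [0.0827, 0.1294, -0.0940, 0.5821, 0.2004, 0.7880]
q̇ = J⁺·V = [0.9620, -0.6510, -0.3090, 0.4480, 0.3040]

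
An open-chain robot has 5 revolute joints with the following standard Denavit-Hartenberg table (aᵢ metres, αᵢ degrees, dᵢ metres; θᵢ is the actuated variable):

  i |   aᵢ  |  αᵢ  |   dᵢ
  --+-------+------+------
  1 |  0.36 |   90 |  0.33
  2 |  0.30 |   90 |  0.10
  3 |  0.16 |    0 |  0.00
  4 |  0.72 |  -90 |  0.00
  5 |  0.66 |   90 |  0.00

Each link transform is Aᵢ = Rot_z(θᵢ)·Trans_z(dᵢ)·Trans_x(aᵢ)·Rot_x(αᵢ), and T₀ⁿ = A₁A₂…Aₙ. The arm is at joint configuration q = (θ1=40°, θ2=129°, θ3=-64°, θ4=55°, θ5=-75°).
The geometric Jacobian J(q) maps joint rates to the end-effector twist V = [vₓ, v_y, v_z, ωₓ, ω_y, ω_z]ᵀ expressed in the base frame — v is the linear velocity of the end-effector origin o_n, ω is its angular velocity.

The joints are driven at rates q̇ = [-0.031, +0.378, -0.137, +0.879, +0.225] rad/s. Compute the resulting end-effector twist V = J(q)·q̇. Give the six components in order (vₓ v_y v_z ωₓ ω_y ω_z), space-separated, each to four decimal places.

-0.1242 -0.9174 0.0409 0.8106 -0.1034 0.4633

o_n = [-0.0650, 0.1845, 1.7026]
J₁: ẑ×o_n = [-0.1845, -0.0650, 0.0000], ω = ẑ
J2: z=[0.6428, -0.7660, 0.0000] o=[0.2758, 0.2314, 0.3300] → [-1.0515, -0.8823, -0.2912, 0.6428, -0.7660, 0.0000]
J3: z=[0.5953, 0.4995, 0.6293] o=[0.1954, 0.0334, 0.5631] → [0.4741, -0.8423, 0.2201, 0.5953, 0.4995, 0.6293]
J4: z=[0.5953, 0.4995, 0.6293] o=[0.0692, 0.1152, 0.6177] → [0.4984, -0.7304, 0.1083, 0.5953, 0.4995, 0.6293]
J5: z=[0.5595, -0.8199, 0.1216] o=[-0.3461, -0.0862, 1.1703] → [-0.4694, -0.2636, 0.3818, 0.5595, -0.8199, 0.1216]
V = J·q̇ = [-0.1242, -0.9174, 0.0409, 0.8106, -0.1034, 0.4633]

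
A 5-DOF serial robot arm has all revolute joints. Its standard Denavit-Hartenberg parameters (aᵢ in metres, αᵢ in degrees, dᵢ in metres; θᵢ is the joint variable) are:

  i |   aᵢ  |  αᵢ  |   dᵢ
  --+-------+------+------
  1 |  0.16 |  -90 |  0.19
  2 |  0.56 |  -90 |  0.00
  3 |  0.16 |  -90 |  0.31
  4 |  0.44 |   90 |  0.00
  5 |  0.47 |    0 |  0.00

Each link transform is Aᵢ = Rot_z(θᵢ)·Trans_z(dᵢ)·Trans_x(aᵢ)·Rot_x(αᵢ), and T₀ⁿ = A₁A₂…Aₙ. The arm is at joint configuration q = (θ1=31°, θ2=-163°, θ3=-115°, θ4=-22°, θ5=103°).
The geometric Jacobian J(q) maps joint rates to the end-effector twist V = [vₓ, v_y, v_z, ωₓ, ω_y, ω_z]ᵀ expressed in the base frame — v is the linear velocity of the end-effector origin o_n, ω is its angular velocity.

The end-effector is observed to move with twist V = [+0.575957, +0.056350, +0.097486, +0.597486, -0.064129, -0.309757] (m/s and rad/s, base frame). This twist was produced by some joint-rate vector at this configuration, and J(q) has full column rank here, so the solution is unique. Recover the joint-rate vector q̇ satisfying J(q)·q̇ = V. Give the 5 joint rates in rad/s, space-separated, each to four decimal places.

o_n = [-0.7093, 0.2965, 0.8332]
J₁: ẑ×o_n = [-0.2965, -0.7093, 0.0000], ω = ẑ
J2: z=[-0.5150, 0.8572, 0.0000] o=[0.1371, 0.0824, 0.1900] → [0.5513, 0.3313, 0.6153, -0.5150, 0.8572, 0.0000]
J3: z=[0.2506, 0.1506, 0.9563] o=[-0.3219, -0.1934, 0.3537] → [-0.3963, -0.4906, 0.1811, 0.2506, 0.1506, 0.9563]
J4: z=[-0.9606, -0.0841, 0.2650] o=[-0.2635, 0.0109, 0.6304] → [-0.0927, 0.0767, -0.3119, -0.9606, -0.0841, 0.2650]
J5: z=[0.2774, -0.2294, 0.9330] o=[-0.2713, 0.4375, 0.7376] → [0.1097, -0.4352, -0.1396, 0.2774, -0.2294, 0.9330]
q̇ = J⁺·V = [0.1600, 0.1940, -0.9350, -0.7750, 0.6750]

0.1600 0.1940 -0.9350 -0.7750 0.6750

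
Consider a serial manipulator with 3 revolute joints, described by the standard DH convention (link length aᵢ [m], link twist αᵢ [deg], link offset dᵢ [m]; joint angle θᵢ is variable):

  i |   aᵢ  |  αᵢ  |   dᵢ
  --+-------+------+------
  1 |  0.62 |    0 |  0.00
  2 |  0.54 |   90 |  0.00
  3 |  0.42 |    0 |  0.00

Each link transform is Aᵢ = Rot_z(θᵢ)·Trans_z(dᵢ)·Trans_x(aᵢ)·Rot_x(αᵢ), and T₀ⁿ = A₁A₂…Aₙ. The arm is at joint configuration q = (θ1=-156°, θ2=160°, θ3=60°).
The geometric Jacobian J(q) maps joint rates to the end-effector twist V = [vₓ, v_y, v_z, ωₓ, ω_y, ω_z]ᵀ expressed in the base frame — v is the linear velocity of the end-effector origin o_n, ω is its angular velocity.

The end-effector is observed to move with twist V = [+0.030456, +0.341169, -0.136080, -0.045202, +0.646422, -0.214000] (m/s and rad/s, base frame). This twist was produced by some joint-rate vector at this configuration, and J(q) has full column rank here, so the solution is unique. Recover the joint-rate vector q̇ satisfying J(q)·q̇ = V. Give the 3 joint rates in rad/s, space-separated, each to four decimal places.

o_n = [0.1818, -0.1999, 0.3637]
J₁: ẑ×o_n = [0.1999, 0.1818, -0.0000], ω = ẑ
J2: z=[0.0000, 0.0000, 1.0000] o=[-0.5664, -0.2522, 0.0000] → [-0.0523, 0.7482, 0.0000, 0.0000, 0.0000, 1.0000]
J3: z=[0.0698, -0.9976, 0.0000] o=[-0.0277, -0.2145, 0.0000] → [-0.3628, -0.0254, 0.2100, 0.0698, -0.9976, 0.0000]
q̇ = J⁺·V = [-0.8560, 0.6420, -0.6480]

-0.8560 0.6420 -0.6480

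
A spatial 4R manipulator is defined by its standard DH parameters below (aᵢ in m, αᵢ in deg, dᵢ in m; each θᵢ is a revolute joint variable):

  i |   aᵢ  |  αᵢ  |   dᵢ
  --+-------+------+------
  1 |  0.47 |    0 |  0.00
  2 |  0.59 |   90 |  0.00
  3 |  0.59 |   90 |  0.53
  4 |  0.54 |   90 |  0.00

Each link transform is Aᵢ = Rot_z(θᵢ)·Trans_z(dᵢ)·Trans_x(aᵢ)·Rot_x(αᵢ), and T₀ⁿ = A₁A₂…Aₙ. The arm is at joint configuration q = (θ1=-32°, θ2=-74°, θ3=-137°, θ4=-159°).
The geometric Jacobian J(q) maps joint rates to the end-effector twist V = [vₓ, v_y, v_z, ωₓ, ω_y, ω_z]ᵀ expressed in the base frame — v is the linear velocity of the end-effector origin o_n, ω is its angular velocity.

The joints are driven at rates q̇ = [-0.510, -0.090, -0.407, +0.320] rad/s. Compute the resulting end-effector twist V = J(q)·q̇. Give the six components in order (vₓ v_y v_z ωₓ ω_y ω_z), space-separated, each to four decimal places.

o_n = [-0.0702, -0.6631, -0.0586]
J₁: ẑ×o_n = [0.6631, -0.0702, 0.0000], ω = ẑ
J2: z=[0.0000, 0.0000, 1.0000] o=[0.3986, -0.2491, 0.0000] → [0.4140, -0.4688, 0.0000, 0.0000, 0.0000, 1.0000]
J3: z=[-0.9613, 0.2756, 0.0000] o=[0.2360, -0.8162, 0.0000] → [-0.0161, -0.0563, -0.0628, -0.9613, 0.2756, 0.0000]
J4: z=[0.1880, 0.6556, 0.7314] o=[-0.1546, -0.2553, -0.4024] → [0.5236, -0.0029, -0.1320, 0.1880, 0.6556, 0.7314]
V = J·q̇ = [-0.2013, 0.1000, -0.0167, 0.4514, 0.0976, -0.3660]

-0.2013 0.1000 -0.0167 0.4514 0.0976 -0.3660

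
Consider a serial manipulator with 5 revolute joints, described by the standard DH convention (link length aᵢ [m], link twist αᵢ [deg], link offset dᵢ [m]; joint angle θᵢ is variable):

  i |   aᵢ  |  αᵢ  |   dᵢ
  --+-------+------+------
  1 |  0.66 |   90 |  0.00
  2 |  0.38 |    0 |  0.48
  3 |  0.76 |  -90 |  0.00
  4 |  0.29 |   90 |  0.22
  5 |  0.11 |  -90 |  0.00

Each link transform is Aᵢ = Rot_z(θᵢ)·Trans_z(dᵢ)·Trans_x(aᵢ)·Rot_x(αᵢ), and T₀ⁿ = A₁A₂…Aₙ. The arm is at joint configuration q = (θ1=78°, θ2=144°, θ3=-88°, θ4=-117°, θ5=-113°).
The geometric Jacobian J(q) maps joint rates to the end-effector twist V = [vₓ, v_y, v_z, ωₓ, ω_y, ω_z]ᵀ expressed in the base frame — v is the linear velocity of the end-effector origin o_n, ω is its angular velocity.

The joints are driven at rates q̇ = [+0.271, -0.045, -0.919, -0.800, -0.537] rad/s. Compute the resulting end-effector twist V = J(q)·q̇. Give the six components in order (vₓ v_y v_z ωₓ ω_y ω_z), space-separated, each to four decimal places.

-0.1576 0.7264 -0.3531 -0.5109 1.0602 0.2203

o_n = [0.8130, 0.4574, 0.8269]
J₁: ẑ×o_n = [-0.4574, 0.8130, 0.0000], ω = ẑ
J2: z=[0.9781, -0.2079, 0.0000] o=[0.1372, 0.6456, 0.0000] → [-0.1719, -0.8088, -0.0436, 0.9781, -0.2079, 0.0000]
J3: z=[0.9781, -0.2079, 0.0000] o=[0.5428, 0.2451, 0.2234] → [-0.1255, -0.5903, 0.2638, 0.9781, -0.2079, 0.0000]
J4: z=[-0.1724, -0.8109, 0.5592] o=[0.6312, 0.6608, 0.8534] → [0.1353, 0.0971, 0.1825, -0.1724, -0.8109, 0.5592]
J5: z=[-0.5477, -0.3930, -0.7387] o=[0.8307, 0.3566, 0.8673] → [0.0903, -0.0090, -0.0621, -0.5477, -0.3930, -0.7387]
V = J·q̇ = [-0.1576, 0.7264, -0.3531, -0.5109, 1.0602, 0.2203]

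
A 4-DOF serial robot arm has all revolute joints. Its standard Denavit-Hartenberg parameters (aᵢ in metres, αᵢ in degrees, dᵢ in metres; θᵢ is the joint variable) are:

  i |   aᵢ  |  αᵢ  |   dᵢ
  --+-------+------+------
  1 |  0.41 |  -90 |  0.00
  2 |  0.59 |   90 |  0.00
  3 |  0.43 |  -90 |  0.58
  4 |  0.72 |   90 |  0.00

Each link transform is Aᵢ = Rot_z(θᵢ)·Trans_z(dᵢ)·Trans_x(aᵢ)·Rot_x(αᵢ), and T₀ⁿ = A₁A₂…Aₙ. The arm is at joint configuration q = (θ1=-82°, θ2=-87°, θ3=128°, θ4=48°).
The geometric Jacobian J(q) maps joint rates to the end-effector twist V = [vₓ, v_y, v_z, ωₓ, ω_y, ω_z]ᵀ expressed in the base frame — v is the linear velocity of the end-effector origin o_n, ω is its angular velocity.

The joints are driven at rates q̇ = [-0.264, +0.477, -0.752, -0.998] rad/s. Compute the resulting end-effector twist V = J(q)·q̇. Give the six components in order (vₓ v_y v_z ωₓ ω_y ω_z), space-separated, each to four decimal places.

0.7020 0.3659 0.2571 1.1911 -0.6325 0.4820

o_n = [0.7625, -0.2631, 0.0310]
J₁: ẑ×o_n = [0.2631, 0.7625, -0.0000], ω = ẑ
J2: z=[0.9903, 0.1392, 0.0000] o=[0.0571, -0.4060, 0.0000] → [0.0043, -0.0307, 0.0434, 0.9903, 0.1392, 0.0000]
J3: z=[-0.1390, 0.9889, 0.0523] o=[0.0614, -0.4366, 0.5892] → [-0.5611, -0.0409, -0.7175, -0.1390, 0.9889, 0.0523]
J4: z=[-0.6154, -0.0448, -0.7869] o=[0.3144, 0.1979, 0.3552] → [-0.3482, -0.5522, 0.3038, -0.6154, -0.0448, -0.7869]
V = J·q̇ = [0.7020, 0.3659, 0.2571, 1.1911, -0.6325, 0.4820]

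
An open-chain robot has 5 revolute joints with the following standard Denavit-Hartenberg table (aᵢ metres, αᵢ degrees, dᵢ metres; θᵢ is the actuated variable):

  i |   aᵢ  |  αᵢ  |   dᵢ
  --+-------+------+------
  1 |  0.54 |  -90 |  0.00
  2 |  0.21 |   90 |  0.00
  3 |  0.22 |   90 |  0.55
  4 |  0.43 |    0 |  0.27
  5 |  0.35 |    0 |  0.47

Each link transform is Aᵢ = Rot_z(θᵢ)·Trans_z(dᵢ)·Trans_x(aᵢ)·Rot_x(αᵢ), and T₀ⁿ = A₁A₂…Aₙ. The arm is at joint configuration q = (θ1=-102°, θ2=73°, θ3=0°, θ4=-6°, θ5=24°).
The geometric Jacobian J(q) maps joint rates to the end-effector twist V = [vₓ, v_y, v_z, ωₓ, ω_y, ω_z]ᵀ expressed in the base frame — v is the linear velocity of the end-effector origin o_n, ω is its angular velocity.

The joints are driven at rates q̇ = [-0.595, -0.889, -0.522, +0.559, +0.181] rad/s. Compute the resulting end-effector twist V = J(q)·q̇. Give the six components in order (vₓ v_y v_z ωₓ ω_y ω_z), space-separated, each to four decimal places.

-1.5142 -0.4425 1.3946 -1.4896 0.8270 -0.7476

o_n = [-1.0304, -1.2884, -0.9592]
J₁: ẑ×o_n = [1.2884, -1.0304, 0.0000], ω = ẑ
J2: z=[0.9781, -0.2079, 0.0000] o=[-0.1123, -0.5282, 0.0000] → [0.1994, 0.9382, -0.9345, 0.9781, -0.2079, 0.0000]
J3: z=[-0.1988, -0.9354, 0.2924] o=[-0.1250, -0.5883, -0.2008] → [0.9141, -0.4155, -0.7077, -0.1988, -0.9354, 0.2924]
J4: z=[-0.9781, 0.2079, -0.0000] o=[-0.2478, -1.1656, -0.2504] → [-0.1474, -0.6933, 0.2828, -0.9781, 0.2079, -0.0000]
J5: z=[-0.9781, 0.2079, -0.0000] o=[-0.5289, -1.1898, -0.6725] → [-0.0596, -0.2804, 0.2008, -0.9781, 0.2079, -0.0000]
V = J·q̇ = [-1.5142, -0.4425, 1.3946, -1.4896, 0.8270, -0.7476]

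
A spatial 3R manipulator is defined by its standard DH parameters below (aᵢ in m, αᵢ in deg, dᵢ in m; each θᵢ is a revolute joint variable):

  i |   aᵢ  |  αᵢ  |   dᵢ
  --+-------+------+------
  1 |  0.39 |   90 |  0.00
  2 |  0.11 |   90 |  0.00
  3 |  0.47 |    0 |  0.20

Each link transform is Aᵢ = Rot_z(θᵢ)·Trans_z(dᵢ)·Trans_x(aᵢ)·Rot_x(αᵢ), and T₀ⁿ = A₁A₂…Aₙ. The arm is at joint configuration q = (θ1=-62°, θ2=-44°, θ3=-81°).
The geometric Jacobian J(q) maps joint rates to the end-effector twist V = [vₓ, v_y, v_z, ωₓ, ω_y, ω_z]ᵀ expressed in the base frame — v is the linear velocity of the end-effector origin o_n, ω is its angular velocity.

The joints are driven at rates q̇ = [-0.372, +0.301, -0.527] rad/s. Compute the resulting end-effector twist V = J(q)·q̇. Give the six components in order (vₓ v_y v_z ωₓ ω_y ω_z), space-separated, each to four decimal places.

o_n = [0.5897, -0.1203, -0.2714]
J₁: ẑ×o_n = [0.1203, 0.5897, -0.0000], ω = ẑ
J2: z=[-0.8829, -0.4695, 0.0000] o=[0.1831, -0.3443, 0.0000] → [0.1274, -0.2396, -0.0069, -0.8829, -0.4695, 0.0000]
J3: z=[-0.3261, 0.6133, -0.7193] o=[0.2202, -0.4142, -0.0764] → [0.0919, -0.3294, -0.3225, -0.3261, 0.6133, -0.7193]
V = J·q̇ = [-0.0548, -0.1179, 0.1679, -0.0939, -0.4645, 0.0071]

-0.0548 -0.1179 0.1679 -0.0939 -0.4645 0.0071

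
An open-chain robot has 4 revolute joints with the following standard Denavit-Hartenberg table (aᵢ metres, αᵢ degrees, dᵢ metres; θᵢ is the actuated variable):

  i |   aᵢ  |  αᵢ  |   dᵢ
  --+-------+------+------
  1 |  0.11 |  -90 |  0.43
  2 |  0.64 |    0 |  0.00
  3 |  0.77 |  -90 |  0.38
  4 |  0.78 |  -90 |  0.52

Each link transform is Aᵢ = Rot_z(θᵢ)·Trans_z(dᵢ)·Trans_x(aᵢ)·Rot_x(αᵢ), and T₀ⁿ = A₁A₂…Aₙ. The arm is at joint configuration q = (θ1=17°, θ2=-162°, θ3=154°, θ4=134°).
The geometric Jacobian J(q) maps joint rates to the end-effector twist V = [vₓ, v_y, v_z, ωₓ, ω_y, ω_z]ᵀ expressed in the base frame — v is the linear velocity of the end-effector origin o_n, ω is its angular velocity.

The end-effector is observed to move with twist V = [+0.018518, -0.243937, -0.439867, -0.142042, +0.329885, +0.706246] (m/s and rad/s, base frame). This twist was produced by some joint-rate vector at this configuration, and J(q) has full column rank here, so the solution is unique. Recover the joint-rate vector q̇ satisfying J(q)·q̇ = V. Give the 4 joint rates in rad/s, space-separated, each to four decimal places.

o_n = [-0.1387, -0.2318, 0.1446]
J₁: ẑ×o_n = [0.2318, -0.1387, 0.0000], ω = ẑ
J2: z=[-0.2924, 0.9563, 0.0000] o=[0.1052, 0.0322, 0.4300] → [-0.2729, -0.0834, 0.3104, -0.2924, 0.9563, 0.0000]
J3: z=[-0.2924, 0.9563, 0.0000] o=[-0.4769, -0.1458, 0.6278] → [-0.4621, -0.1413, -0.2983, -0.2924, 0.9563, 0.0000]
J4: z=[0.1331, 0.0407, -0.9903] o=[0.1412, 0.4405, 0.7349] → [-0.6898, 0.3557, -0.0781, 0.1331, 0.0407, -0.9903]
q̇ = J⁺·V = [0.4260, -0.5840, 0.9410, -0.2830]

0.4260 -0.5840 0.9410 -0.2830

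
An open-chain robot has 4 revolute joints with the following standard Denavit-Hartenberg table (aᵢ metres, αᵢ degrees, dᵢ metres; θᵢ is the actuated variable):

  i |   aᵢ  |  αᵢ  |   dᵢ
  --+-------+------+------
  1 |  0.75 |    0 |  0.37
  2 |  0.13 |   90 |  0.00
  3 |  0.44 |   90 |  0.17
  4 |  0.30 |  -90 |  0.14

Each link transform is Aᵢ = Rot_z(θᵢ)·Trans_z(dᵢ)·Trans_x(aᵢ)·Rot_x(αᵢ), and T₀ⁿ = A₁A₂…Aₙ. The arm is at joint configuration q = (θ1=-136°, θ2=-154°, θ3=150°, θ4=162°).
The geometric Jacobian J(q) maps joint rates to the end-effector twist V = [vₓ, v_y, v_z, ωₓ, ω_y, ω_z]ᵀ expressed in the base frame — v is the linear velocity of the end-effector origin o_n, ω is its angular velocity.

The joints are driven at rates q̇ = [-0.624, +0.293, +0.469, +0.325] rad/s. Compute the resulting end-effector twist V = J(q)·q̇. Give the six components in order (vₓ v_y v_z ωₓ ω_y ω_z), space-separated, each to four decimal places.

-0.4444 0.2162 -0.0451 0.4963 -0.0077 -0.0495

o_n = [-0.2701, -0.5488, 0.5686]
J₁: ẑ×o_n = [0.5488, -0.2701, 0.0000], ω = ẑ
J2: z=[0.0000, 0.0000, 1.0000] o=[-0.5395, -0.5210, 0.3700] → [0.0278, 0.2694, -0.0000, 0.0000, 0.0000, 1.0000]
J3: z=[0.9397, -0.3420, 0.0000] o=[-0.4950, -0.3988, 0.3700] → [-0.0679, -0.1866, -0.0640, 0.9397, -0.3420, 0.0000]
J4: z=[0.1710, 0.4698, 0.8660] o=[-0.4656, -0.8150, 0.5900] → [-0.2407, 0.1730, -0.0464, 0.1710, 0.4698, 0.8660]
V = J·q̇ = [-0.4444, 0.2162, -0.0451, 0.4963, -0.0077, -0.0495]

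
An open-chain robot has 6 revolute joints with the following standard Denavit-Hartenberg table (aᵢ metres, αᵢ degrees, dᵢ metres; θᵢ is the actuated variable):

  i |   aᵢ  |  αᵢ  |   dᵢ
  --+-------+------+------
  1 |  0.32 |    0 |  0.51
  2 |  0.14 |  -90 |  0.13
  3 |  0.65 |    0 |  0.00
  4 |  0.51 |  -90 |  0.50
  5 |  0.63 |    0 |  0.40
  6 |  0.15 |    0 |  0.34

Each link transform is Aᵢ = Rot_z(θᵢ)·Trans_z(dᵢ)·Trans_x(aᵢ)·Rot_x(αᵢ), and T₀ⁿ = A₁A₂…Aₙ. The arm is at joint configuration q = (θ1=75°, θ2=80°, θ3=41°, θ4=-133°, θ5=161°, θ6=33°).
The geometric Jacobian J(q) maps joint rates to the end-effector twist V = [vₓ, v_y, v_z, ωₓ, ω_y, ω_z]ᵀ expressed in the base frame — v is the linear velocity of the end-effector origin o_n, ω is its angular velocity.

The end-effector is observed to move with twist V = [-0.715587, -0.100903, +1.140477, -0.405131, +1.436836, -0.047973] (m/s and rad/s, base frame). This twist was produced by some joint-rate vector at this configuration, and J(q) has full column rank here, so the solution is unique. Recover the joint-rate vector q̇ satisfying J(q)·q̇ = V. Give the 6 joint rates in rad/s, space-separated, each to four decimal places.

0.0290 -0.1110 -0.7840 -0.3470 0.6100 0.3650

o_n = [-1.3062, 0.5914, 0.0083]
J₁: ẑ×o_n = [-0.5914, -1.3062, 0.0000], ω = ẑ
J2: z=[0.0000, 0.0000, 1.0000] o=[0.0828, 0.3091, 0.5100] → [-0.2823, -1.3890, 0.0000, 0.0000, 0.0000, 1.0000]
J3: z=[-0.4226, -0.9063, 0.0000] o=[-0.0441, 0.3683, 0.6400] → [0.5725, -0.2670, -1.2382, -0.4226, -0.9063, 0.0000]
J4: z=[-0.4226, -0.9063, 0.0000] o=[-0.4887, 0.5756, 0.2136] → [0.1860, -0.0867, -0.7476, -0.4226, -0.9063, 0.0000]
J5: z=[-0.9058, 0.4224, 0.0349] o=[-0.6838, 0.1149, 0.7233] → [-0.3186, -0.6693, -0.1687, -0.9058, 0.4224, 0.0349]
J6: z=[-0.9058, 0.4224, 0.0349] o=[-0.9783, 0.4785, 0.1419] → [-0.0604, -0.1324, 0.0363, -0.9058, 0.4224, 0.0349]
q̇ = J⁺·V = [0.0290, -0.1110, -0.7840, -0.3470, 0.6100, 0.3650]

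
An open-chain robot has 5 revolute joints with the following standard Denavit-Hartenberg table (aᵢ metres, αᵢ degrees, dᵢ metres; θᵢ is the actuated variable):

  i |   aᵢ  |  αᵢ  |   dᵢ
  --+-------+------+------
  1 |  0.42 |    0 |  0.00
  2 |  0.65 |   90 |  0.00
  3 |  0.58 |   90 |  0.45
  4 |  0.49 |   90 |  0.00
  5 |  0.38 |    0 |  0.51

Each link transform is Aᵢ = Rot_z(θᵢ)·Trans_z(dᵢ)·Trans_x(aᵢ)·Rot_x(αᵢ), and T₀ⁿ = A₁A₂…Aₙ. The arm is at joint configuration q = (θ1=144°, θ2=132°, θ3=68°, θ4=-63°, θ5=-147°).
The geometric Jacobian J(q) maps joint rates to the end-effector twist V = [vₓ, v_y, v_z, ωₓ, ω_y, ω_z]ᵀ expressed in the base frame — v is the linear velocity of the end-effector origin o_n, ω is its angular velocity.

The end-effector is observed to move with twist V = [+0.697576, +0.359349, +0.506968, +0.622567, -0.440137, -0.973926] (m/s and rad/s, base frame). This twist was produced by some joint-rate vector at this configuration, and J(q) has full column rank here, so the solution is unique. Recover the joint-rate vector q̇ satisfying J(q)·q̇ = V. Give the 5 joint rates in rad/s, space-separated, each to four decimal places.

o_n = [-0.3494, -0.2914, 0.2661]
J₁: ẑ×o_n = [0.2914, -0.3494, 0.0000], ω = ẑ
J2: z=[0.0000, 0.0000, 1.0000] o=[-0.3398, 0.2469, 0.0000] → [0.5382, -0.0096, 0.0000, 0.0000, 0.0000, 1.0000]
J3: z=[-0.9945, -0.1045, 0.0000] o=[-0.2718, -0.3996, 0.0000] → [-0.0278, 0.2646, -0.1157, -0.9945, -0.1045, 0.0000]
J4: z=[0.0969, -0.9221, -0.3746] o=[-0.6967, -0.6627, 0.5378] → [0.3896, -0.1038, 0.3562, 0.0969, -0.9221, -0.3746]
J5: z=[0.4166, 0.3794, -0.8261] o=[-0.2538, -0.6999, 0.7440] → [0.1562, 0.2781, 0.2065, 0.4166, 0.3794, -0.8261]
q̇ = J⁺·V = [-0.7400, 0.8120, -0.1750, 0.8580, 0.8770]

-0.7400 0.8120 -0.1750 0.8580 0.8770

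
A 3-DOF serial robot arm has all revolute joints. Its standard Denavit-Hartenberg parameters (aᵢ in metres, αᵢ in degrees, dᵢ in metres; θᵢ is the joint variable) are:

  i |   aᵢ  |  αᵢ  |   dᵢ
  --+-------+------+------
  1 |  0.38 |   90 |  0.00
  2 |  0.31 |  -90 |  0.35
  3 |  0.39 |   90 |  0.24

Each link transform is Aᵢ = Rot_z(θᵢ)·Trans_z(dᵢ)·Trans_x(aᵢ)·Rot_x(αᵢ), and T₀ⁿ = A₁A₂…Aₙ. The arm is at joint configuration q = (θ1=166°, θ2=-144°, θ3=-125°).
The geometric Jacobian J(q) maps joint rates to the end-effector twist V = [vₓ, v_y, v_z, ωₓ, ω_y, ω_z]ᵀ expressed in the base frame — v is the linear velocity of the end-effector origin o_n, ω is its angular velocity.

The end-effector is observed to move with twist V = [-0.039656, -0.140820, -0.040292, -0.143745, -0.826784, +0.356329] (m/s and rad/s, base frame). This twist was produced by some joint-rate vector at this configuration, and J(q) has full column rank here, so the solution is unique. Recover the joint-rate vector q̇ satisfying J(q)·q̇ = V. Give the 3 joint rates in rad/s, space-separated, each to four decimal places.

o_n = [-0.2759, 0.7587, -0.2449]
J₁: ẑ×o_n = [-0.7587, -0.2759, 0.0000], ω = ẑ
J2: z=[0.2419, 0.9703, 0.0000] o=[-0.3687, 0.0919, 0.0000] → [-0.2376, 0.0592, 0.0712, 0.2419, 0.9703, 0.0000]
J3: z=[-0.5703, 0.1422, -0.8090] o=[-0.0407, 0.3709, -0.1822] → [0.3049, 0.1545, -0.1878, -0.5703, 0.1422, -0.8090]
q̇ = J⁺·V = [0.2730, -0.8370, -0.1030]

0.2730 -0.8370 -0.1030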